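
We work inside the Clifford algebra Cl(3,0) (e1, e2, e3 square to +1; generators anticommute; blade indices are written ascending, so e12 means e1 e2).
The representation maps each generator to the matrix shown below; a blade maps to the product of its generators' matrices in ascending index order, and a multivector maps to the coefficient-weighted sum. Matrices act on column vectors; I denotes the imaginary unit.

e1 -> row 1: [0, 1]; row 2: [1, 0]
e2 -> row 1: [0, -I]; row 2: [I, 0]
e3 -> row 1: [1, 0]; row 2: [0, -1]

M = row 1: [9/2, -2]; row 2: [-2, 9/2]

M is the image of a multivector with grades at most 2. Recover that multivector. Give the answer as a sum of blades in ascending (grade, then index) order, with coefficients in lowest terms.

Method: 1, rho(e1), rho(e2), rho(e3) form a trace-orthogonal basis of the 2x2 complex matrices (tr(X Y) = 2 if X = Y, else 0), so M = m0*1 + m1*rho(e1) + m2*rho(e2) + m3*rho(e3) with m0 = tr(M)/2 = 9/2, m1 = tr(M rho(e1))/2 = -2, m2 = tr(M rho(e2))/2 = 0, m3 = tr(M rho(e3))/2 = 0.
Multiplying table entries, the bivector images are rho(e12) = I*rho(e3), rho(e13) = -I*rho(e2), rho(e23) = I*rho(e1); with real blade coefficients the real parts of m0..m3 are the coefficients of 1, e1, e2, e3 and the imaginary parts give the bivectors (e23: Im m1, e13: -Im m2, e12: Im m3).
Answer: 9/2 - 2*e1


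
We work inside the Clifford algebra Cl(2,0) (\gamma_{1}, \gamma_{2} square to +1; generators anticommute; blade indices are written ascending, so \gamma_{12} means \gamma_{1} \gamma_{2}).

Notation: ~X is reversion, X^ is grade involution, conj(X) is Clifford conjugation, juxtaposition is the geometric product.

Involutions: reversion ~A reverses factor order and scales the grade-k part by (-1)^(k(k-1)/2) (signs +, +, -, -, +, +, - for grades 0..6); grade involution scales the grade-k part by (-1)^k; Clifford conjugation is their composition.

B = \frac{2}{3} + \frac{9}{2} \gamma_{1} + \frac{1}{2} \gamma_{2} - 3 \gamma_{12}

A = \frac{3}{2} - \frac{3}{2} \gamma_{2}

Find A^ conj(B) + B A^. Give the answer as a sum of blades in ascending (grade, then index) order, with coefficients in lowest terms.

first term: \frac{1}{4} - \frac{45}{4} \gamma_{1} + \frac{1}{4} \gamma_{2} + \frac{45}{4} \gamma_{12}
second term: \frac{7}{4} + \frac{9}{4} \gamma_{1} + \frac{7}{4} \gamma_{2} + \frac{9}{4} \gamma_{12}
Answer: 2 - 9 \gamma_{1} + 2 \gamma_{2} + \frac{27}{2} \gamma_{12}


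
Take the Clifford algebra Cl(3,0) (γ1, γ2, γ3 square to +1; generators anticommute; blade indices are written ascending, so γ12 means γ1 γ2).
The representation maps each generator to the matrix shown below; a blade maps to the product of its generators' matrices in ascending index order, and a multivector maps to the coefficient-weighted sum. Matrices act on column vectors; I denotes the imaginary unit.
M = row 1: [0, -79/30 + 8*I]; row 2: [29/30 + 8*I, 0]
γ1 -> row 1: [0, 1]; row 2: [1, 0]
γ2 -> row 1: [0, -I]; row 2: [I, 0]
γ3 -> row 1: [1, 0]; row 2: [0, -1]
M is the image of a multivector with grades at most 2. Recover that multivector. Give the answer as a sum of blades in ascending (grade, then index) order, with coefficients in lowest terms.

Method: 1, rho(γ1), rho(γ2), rho(γ3) form a trace-orthogonal basis of the 2x2 complex matrices (tr(X Y) = 2 if X = Y, else 0), so M = m0*1 + m1*rho(γ1) + m2*rho(γ2) + m3*rho(γ3) with m0 = tr(M)/2 = 0, m1 = tr(M rho(γ1))/2 = -5/6 + 8*I, m2 = tr(M rho(γ2))/2 = -9*I/5, m3 = tr(M rho(γ3))/2 = 0.
Multiplying table entries, the bivector images are rho(γ12) = I*rho(γ3), rho(γ13) = -I*rho(γ2), rho(γ23) = I*rho(γ1); with real blade coefficients the real parts of m0..m3 are the coefficients of 1, γ1, γ2, γ3 and the imaginary parts give the bivectors (γ23: Im m1, γ13: -Im m2, γ12: Im m3).
Answer: -5/6*γ1 + 9/5*γ13 + 8*γ23


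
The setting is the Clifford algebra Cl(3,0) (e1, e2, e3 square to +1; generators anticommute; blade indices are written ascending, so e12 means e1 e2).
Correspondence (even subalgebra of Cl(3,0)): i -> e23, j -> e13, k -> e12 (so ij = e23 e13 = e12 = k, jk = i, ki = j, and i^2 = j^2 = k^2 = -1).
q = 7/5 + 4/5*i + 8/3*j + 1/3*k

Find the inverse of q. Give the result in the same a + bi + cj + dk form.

In blades: q = 7/5 + 1/3*e12 + 8/3*e13 + 4/5*e23.
With qbar = 7/5 - 1/3*e12 - 8/3*e13 - 4/5*e23 (scalar fixed, mapped units negated), q qbar = 442/45 (the sum of squared coefficients), so q^-1 = qbar / (442/45) = 63/442 - 15/442*e12 - 60/221*e13 - 18/221*e23; translating back:
Answer: 63/442 - 18/221*i - 60/221*j - 15/442*k


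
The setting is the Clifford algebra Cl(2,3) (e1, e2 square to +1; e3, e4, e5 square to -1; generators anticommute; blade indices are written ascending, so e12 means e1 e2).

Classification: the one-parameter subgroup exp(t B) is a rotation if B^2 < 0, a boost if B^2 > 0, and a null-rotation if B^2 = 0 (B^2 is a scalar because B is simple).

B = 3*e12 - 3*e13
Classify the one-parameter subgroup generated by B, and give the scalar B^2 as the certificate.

B^2 term by term: the squares give (3)^2*(e12)^2 + (-3)^2*(e13)^2 = 9*(-1) + 9*(+1) = 0 (each basis 2-blade squares to minus the product of its generators' squares); cross terms between blades sharing an index anticommute and cancel. So B^2 = 0.
Answer: null-rotation, certificate B^2 = 0. The class reads off the invariant scalar 0 directly.


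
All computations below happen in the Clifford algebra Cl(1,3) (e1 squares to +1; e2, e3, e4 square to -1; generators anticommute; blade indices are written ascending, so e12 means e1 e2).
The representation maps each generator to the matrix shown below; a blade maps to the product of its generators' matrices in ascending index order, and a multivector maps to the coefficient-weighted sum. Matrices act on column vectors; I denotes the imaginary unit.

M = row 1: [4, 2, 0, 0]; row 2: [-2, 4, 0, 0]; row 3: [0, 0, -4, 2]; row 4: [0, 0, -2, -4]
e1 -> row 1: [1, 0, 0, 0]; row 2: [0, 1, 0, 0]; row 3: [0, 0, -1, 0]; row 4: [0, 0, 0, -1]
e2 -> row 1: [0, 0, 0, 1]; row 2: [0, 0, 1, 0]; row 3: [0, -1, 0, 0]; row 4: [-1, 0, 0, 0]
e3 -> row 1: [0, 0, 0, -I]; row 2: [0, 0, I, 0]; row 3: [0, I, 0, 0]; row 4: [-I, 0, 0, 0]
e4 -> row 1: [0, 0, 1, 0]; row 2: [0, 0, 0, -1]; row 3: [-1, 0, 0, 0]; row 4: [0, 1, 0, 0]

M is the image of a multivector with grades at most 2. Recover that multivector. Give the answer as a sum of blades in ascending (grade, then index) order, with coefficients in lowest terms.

Method: the blade images are trace-orthogonal — tr(rho(e_A) rho(e_B)^-1) = 4 if A = B and 0 otherwise — and rho(e_A)^-1 = (e_A)^2 * rho(e_A) with (e_A)^2 = +1 or -1, so the coefficient of e_A in the preimage is (e_A)^2 * tr(M rho(e_A))/4.
Nonzero projections over blades of grade <= 2: e1: (e1)^2 = +1, tr(M rho(e1)) = 16, coefficient 4; e24: (e24)^2 = -1, tr(M rho(e24)) = -8, coefficient 2. Every other blade of grade <= 2 projects to 0.
Answer: 4*e1 + 2*e24


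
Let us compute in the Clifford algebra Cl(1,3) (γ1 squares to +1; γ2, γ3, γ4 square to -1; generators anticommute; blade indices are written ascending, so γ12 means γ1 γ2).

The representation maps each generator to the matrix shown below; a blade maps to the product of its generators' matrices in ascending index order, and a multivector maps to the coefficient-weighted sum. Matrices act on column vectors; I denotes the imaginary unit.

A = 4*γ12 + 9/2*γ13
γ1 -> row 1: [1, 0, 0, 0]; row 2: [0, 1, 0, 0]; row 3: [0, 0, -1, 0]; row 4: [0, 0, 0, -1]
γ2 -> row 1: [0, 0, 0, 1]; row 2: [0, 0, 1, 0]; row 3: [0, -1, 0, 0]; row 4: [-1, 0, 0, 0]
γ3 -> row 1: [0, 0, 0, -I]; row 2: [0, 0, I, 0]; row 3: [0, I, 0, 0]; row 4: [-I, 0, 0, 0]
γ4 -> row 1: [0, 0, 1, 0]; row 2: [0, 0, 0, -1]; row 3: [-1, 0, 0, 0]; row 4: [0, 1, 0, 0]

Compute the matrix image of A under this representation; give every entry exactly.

Bivector images (products of the table entries): rho(γ12) = rho(γ1)rho(γ2) = row 1: [0, 0, 0, 1]; row 2: [0, 0, 1, 0]; row 3: [0, 1, 0, 0]; row 4: [1, 0, 0, 0]; rho(γ13) = rho(γ1)rho(γ3) = row 1: [0, 0, 0, -I]; row 2: [0, 0, I, 0]; row 3: [0, -I, 0, 0]; row 4: [I, 0, 0, 0].
M = (4)*rho(γ12) + (9/2)*rho(γ13), summed entrywise:
Answer: row 1: [0, 0, 0, 4 - 9*I/2]; row 2: [0, 0, 4 + 9*I/2, 0]; row 3: [0, 4 - 9*I/2, 0, 0]; row 4: [4 + 9*I/2, 0, 0, 0]


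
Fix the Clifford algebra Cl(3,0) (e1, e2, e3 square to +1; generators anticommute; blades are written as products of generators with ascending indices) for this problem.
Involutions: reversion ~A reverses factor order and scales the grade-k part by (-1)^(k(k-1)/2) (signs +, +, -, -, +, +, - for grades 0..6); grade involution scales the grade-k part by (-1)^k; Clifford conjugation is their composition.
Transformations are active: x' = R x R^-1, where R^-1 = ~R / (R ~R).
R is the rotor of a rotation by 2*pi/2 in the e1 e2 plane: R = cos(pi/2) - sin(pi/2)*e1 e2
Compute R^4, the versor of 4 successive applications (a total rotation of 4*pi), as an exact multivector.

Because a rotor carries half the rotation angle, composing 4 copies of this e1 e2-plane rotor multiplies the phase: 4*(pi/2) = 2*pi, hence R^4 = cos(2*pi) - sin(2*pi)*e1 e2.
cos(2*pi) = 1 and sin(2*pi) = 0, so R^4 = 1. The total rotation 4*pi is 2 full turns, so every vector returns to itself, yet the rotor is +1, back on the identity sheet (an even number of 2*pi turns).
Answer: 1


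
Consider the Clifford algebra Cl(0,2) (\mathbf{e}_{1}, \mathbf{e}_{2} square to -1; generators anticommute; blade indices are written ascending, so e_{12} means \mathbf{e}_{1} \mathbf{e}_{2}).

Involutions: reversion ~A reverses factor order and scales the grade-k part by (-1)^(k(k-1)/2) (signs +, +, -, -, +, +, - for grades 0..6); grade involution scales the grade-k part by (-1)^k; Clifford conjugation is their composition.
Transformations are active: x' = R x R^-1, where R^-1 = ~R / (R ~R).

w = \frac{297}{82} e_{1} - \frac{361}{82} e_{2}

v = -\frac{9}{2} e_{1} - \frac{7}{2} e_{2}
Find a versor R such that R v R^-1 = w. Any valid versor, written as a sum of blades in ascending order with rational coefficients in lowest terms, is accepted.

Reasoning: v^2 = w^2 = -\frac{65}{2} since conjugation preserves the quadratic form; R = v + w = -\frac{36}{41} e_{1} - \frac{324}{41} e_{2} is then valid when invertible, keeping its own part and reversing (v - w)/2.
Answer: -\frac{36}{41} e_{1} - \frac{324}{41} e_{2}


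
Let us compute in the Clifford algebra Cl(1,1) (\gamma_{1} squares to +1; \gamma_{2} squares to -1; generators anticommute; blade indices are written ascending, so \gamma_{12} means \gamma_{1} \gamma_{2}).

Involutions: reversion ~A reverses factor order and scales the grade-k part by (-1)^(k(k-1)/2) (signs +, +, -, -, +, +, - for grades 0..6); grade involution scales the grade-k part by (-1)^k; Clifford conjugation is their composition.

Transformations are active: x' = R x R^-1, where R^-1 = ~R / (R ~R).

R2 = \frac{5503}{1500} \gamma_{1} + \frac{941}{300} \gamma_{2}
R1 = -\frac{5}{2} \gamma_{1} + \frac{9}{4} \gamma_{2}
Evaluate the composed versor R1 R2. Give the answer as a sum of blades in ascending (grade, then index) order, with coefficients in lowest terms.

Distribute over the terms of R1 (each basis-blade product reordered to ascending indices, repeated generators contracted through their squares):
(-\frac{5}{2} \gamma_{1}) R2 = -\frac{5503}{600} - \frac{941}{120} \gamma_{12}
(\frac{9}{4} \gamma_{2}) R2 = -\frac{2823}{400} - \frac{16509}{2000} \gamma_{12}
Summing the partial products and collecting blades:
Answer: -\frac{779}{48} - \frac{96577}{6000} \gamma_{12}


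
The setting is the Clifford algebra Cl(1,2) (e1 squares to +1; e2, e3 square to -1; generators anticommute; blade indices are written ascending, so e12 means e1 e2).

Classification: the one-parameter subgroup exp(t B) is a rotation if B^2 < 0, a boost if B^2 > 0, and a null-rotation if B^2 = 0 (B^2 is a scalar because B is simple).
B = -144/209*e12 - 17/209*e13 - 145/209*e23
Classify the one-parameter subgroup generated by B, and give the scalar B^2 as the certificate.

B^2 term by term: the squares give (-144/209)^2*(e12)^2 + (-17/209)^2*(e13)^2 + (-145/209)^2*(e23)^2 = 20736/43681*(+1) + 289/43681*(+1) + 21025/43681*(-1) = 0 (each basis 2-blade squares to minus the product of its generators' squares); cross terms between blades sharing an index anticommute and cancel. So B^2 = 0.
Answer: null-rotation, certificate B^2 = 0. Note: conjugating B changes its blade decomposition but never the scalar B^2 = 0, whose sign settles the classification.


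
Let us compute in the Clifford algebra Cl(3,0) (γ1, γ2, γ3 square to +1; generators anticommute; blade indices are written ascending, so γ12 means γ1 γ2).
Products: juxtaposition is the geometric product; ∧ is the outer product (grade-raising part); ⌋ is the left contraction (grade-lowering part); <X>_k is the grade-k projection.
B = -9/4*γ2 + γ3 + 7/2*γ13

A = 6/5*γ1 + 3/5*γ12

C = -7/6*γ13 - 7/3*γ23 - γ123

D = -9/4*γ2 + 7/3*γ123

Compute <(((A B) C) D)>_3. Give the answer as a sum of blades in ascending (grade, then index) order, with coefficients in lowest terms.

step 1: -27/20*γ1 + 21/5*γ3 - 27/10*γ12 + 6/5*γ13 - 21/10*γ23 + 3/5*γ123
step 2: -29/10 + 21/5*γ1 + 79/10*γ2 - 9/8*γ3 + 21/20*γ12 + 63/10*γ13 - 9/5*γ23 + 63/20*γ123
step 3: -201/8 + 147/80*γ1 + 849/40*γ2 - 13/2*γ3 - 483/40*γ12 - 2723/240*γ13 + 1163/160*γ23 + 889/120*γ123
step 4: 889/120*γ123
Answer: 889/120*γ123


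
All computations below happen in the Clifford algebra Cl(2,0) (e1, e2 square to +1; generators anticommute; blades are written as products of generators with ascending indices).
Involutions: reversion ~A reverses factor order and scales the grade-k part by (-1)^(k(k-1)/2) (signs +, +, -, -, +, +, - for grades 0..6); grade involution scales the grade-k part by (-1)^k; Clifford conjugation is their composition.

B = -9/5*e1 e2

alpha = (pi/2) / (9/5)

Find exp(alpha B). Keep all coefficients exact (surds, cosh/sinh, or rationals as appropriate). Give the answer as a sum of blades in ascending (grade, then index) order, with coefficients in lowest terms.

B^2 = (-9/5)^2*(e1 e2)^2 = 81/25*(-1) = -81/25 (a basis 2-blade squares to minus the product of its generators' squares).
B^2 = -81/25 — since the square is negative, the closed form is circular: l = 9/5, alpha*l = pi/2, so exp(alpha B) = cos(pi/2) + (sin(pi/2)/(9/5))*B = 0 + (5/9)*B.
Answer: -e1 e2


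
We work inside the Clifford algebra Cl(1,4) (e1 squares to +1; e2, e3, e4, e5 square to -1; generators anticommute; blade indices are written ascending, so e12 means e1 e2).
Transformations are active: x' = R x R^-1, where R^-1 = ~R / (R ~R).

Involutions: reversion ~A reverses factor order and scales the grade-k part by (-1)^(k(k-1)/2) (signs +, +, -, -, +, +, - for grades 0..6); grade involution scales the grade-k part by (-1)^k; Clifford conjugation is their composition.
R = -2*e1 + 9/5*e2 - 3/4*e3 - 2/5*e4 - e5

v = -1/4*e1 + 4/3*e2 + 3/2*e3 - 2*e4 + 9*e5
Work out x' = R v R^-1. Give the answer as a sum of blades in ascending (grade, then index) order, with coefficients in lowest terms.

~R = -2*e1 + 9/5*e2 - 3/4*e3 - 2/5*e4 - e5, and R ~R = -77/80, so R^-1 = ~R / (-77/80).
R v = 297/40 - 133/60*e12 - 51/16*e13 + 39/10*e14 - 73/4*e15 + 37/10*e23 - 46/15*e24 + 263/15*e25 + 21/10*e34 - 21/4*e35 - 28/5*e45
Answer: 871/28*e1 - 3056/105*e2 + 141/14*e3 + 286/35*e4 + 45/7*e5


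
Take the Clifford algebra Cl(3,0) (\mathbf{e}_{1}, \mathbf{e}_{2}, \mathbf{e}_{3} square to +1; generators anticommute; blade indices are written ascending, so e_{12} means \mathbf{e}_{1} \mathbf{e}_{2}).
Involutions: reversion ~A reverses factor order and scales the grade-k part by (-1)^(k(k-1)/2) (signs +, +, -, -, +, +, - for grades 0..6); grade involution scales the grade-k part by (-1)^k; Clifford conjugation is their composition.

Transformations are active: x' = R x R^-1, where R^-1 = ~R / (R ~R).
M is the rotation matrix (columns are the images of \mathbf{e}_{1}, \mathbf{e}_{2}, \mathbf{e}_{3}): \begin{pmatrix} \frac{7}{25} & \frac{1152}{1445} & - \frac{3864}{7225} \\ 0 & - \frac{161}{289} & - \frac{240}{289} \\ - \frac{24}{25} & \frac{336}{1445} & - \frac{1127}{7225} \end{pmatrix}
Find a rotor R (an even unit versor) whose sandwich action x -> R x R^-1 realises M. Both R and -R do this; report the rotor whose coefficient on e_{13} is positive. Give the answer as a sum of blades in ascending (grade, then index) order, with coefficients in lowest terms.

Method: write R = a + b12*e_{12} + b13*e_{13} + b23*e_{23} with a^2 + b12^2 + b13^2 + b23^2 = 1 (so R^-1 = ~R). Expanding the columns R e_j ~R gives tr M = 4a^2 - 1 and, from the antisymmetric part, M21 - M12 = -4a*b12, M13 - M31 = 4a*b13, M32 - M23 = -4a*b23.
Here tr M = -\frac{3129}{7225}, so a^2 = (1 + tr M)/4 = \frac{1024}{7225} and a = ±\frac{32}{85}. Taking a = \frac{32}{85}: M21 - M12 = -\frac{1152}{1445}, M13 - M31 = \frac{3072}{7225}, M32 - M23 = \frac{1536}{1445}, giving b12 = \frac{9}{17}, b13 = \frac{24}{85}, b23 = -\frac{12}{17}, i.e. R = \frac{32}{85} + \frac{9}{17} e_{12} + \frac{24}{85} e_{13} - \frac{12}{17} e_{23}.
Its e_{13} coefficient is already positive.
Answer: \frac{32}{85} + \frac{9}{17} e_{12} + \frac{24}{85} e_{13} - \frac{12}{17} e_{23}. Sheet selection: the two-to-one cover makes ±R indistinguishable at the matrix level (trace -\frac{3129}{7225}), so uniqueness comes from the required sign on e_{13}.


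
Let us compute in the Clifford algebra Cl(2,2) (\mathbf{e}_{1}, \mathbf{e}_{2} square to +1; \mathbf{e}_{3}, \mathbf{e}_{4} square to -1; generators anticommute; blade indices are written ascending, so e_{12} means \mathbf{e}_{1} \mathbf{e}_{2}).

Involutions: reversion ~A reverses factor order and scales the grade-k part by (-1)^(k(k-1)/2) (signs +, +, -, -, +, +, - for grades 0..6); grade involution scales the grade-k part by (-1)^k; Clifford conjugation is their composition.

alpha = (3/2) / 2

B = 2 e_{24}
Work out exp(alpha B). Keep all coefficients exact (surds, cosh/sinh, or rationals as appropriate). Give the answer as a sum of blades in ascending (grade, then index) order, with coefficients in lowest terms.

B^2 = (2)^2*(e_{24})^2 = 4*(+1) = 4 (a basis 2-blade squares to minus the product of its generators' squares).
B^2 = 4 — since the square is positive, the closed form is hyperbolic: l = 2, alpha*l = \frac{3}{2}, so exp(alpha B) = cosh(\frac{3}{2}) + (sinh(\frac{3}{2})/2)*B = \cosh{\left(\frac{3}{2} \right)} + (\frac{\sinh{\left(\frac{3}{2} \right)}}{2})*B.
Answer: \cosh{\left(\frac{3}{2} \right)} + \sinh{\left(\frac{3}{2} \right)} e_{24}


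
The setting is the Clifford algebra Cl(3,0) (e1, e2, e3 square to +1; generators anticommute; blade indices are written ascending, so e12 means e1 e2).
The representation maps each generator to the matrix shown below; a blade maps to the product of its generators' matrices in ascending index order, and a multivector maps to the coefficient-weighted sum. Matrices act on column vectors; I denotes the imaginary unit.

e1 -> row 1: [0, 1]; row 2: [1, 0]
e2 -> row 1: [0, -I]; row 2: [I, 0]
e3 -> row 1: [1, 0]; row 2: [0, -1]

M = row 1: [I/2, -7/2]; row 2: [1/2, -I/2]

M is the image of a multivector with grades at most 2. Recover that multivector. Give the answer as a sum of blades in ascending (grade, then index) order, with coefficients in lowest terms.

Method: 1, rho(e1), rho(e2), rho(e3) form a trace-orthogonal basis of the 2x2 complex matrices (tr(X Y) = 2 if X = Y, else 0), so M = m0*1 + m1*rho(e1) + m2*rho(e2) + m3*rho(e3) with m0 = tr(M)/2 = 0, m1 = tr(M rho(e1))/2 = -3/2, m2 = tr(M rho(e2))/2 = -2*I, m3 = tr(M rho(e3))/2 = I/2.
Multiplying table entries, the bivector images are rho(e12) = I*rho(e3), rho(e13) = -I*rho(e2), rho(e23) = I*rho(e1); with real blade coefficients the real parts of m0..m3 are the coefficients of 1, e1, e2, e3 and the imaginary parts give the bivectors (e23: Im m1, e13: -Im m2, e12: Im m3).
Answer: -3/2*e1 + 1/2*e12 + 2*e13


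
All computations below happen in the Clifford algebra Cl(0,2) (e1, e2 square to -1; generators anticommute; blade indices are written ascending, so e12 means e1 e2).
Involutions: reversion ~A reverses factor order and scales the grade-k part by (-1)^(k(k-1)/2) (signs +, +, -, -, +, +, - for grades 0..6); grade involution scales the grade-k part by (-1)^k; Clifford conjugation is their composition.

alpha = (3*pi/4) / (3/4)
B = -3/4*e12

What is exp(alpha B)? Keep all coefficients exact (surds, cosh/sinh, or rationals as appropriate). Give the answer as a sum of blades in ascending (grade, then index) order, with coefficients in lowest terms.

B^2 = (-3/4)^2*(e12)^2 = 9/16*(-1) = -9/16 (a basis 2-blade squares to minus the product of its generators' squares).
B^2 = -9/16 — circular case — the even/odd split gives cos and sin: l = 3/4, alpha*l = 3*pi/4, so exp(alpha B) = cos(3*pi/4) + (sin(3*pi/4)/(3/4))*B = -sqrt(2)/2 + (2*sqrt(2)/3)*B.
Answer: -sqrt(2)/2 - sqrt(2)/2*e12


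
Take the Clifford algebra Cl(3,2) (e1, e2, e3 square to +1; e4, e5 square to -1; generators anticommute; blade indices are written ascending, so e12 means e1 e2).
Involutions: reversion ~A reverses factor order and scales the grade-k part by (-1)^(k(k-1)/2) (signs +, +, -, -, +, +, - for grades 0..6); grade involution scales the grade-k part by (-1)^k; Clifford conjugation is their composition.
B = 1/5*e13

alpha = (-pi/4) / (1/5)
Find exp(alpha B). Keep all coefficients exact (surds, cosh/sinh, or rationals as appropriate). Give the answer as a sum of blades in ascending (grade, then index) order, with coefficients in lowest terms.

B^2 = (1/5)^2*(e13)^2 = 1/25*(-1) = -1/25 (a basis 2-blade squares to minus the product of its generators' squares).
B^2 = -1/25 — since the square is negative, the closed form is circular: l = 1/5, alpha*l = -pi/4, so exp(alpha B) = cos(-pi/4) + (sin(-pi/4)/(1/5))*B = sqrt(2)/2 + (-5*sqrt(2)/2)*B.
Answer: sqrt(2)/2 - sqrt(2)/2*e13


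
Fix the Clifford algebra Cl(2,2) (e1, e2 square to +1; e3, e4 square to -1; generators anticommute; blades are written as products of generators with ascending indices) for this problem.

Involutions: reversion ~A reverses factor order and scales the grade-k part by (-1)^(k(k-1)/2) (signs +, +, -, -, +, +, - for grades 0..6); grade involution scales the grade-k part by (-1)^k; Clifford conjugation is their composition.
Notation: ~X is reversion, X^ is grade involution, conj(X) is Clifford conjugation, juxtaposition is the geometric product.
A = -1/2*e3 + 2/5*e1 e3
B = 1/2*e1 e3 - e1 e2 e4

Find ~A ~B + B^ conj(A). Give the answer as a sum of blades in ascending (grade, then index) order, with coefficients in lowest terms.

first term: 1/5 + 1/4*e1 - 2/5*e2 e3 e4 - 1/2*e1 e2 e3 e4
second term: -1/5 - 1/4*e1 + 2/5*e2 e3 e4 - 1/2*e1 e2 e3 e4
Answer: -e1 e2 e3 e4


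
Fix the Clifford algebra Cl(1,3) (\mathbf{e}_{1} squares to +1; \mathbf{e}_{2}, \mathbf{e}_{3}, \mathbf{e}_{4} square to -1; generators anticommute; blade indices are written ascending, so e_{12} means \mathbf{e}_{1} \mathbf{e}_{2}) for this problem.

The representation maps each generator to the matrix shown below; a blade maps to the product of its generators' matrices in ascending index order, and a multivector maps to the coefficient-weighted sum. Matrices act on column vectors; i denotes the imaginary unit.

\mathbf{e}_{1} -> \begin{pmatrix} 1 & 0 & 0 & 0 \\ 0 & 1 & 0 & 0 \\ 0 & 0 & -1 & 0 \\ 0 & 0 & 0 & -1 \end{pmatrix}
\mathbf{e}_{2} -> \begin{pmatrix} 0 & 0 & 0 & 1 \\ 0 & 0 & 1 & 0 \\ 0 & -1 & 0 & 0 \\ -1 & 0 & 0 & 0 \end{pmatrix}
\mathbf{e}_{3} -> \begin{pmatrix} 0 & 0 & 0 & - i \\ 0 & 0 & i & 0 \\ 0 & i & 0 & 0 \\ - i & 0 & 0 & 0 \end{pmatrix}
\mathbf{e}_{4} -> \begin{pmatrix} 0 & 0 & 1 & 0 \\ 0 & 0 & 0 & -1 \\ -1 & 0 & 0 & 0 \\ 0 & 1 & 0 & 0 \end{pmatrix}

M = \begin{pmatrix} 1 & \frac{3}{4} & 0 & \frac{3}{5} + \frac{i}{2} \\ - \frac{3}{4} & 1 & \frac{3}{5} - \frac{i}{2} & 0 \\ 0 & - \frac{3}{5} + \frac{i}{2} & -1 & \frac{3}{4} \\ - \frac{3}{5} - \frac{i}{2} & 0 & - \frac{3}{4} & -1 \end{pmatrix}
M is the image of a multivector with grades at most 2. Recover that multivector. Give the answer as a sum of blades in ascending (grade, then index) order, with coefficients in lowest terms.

Method: the blade images are trace-orthogonal — tr(rho(e_A) rho(e_B)^-1) = 4 if A = B and 0 otherwise — and rho(e_A)^-1 = (e_A)^2 * rho(e_A) with (e_A)^2 = +1 or -1, so the coefficient of e_A in the preimage is (e_A)^2 * tr(M rho(e_A))/4.
Nonzero projections over blades of grade <= 2: e_{1}: (e_{1})^2 = +1, tr(M rho(e_{1})) = 4, coefficient 1; e_{2}: (e_{2})^2 = -1, tr(M rho(e_{2})) = - \frac{12}{5}, coefficient \frac{3}{5}; e_{13}: (e_{13})^2 = +1, tr(M rho(e_{13})) = -2, coefficient -\frac{1}{2}; e_{24}: (e_{24})^2 = -1, tr(M rho(e_{24})) = -3, coefficient \frac{3}{4}. Every other blade of grade <= 2 projects to 0.
Answer: e_{1} + \frac{3}{5} e_{2} - \frac{1}{2} e_{13} + \frac{3}{4} e_{24}


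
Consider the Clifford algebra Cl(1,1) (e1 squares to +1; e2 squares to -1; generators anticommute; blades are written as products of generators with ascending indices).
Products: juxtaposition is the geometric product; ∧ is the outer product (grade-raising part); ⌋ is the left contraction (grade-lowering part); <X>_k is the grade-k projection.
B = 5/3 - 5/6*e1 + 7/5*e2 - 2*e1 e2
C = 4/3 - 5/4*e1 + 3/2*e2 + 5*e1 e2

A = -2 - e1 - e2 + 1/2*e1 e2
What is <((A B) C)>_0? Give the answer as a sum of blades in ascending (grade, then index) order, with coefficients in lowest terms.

step 1: -21/10 + 13/10*e1 - 41/20*e2 + 13/5*e1 e2
step 2: 233/20 - 235/24*e1 + 58/15*e2 - 367/48*e1 e2
step 3: 233/20
Answer: 233/20


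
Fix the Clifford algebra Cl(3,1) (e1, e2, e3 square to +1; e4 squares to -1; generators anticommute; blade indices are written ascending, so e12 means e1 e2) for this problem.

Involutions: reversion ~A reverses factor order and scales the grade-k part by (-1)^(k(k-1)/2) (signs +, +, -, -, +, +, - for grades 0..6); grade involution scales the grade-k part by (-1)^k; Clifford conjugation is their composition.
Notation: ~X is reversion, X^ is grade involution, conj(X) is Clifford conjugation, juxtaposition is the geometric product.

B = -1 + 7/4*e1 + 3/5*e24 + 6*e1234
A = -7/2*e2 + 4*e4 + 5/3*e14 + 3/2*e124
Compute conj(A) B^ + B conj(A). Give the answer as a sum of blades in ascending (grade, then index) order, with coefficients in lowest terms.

first term: 9/10*e1 - 59/10*e2 - 9*e3 + 191/60*e4 + 41/8*e12 - 16/3*e14 - 10*e23 - 21/8*e24 - 24*e123 - 3/2*e124 - 21*e134
second term: 9/10*e1 - 11/10*e2 + 9*e3 - 61/60*e4 + 57/8*e12 - 16/3*e14 - 10*e23 + 21/8*e24 + 24*e123 - 3/2*e124 + 21*e134
Answer: 9/5*e1 - 7*e2 + 13/6*e4 + 49/4*e12 - 32/3*e14 - 20*e23 - 3*e124


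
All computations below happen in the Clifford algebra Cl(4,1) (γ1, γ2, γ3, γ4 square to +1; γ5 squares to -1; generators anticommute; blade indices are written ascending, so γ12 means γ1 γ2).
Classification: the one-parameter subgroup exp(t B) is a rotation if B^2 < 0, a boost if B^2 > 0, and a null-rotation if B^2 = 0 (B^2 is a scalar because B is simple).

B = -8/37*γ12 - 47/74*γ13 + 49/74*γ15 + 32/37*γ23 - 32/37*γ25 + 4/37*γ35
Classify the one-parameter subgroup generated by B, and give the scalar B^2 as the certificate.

B^2 term by term: the squares give (-8/37)^2*(γ12)^2 + (-47/74)^2*(γ13)^2 + (49/74)^2*(γ15)^2 + (32/37)^2*(γ23)^2 + (-32/37)^2*(γ25)^2 + (4/37)^2*(γ35)^2 = 64/1369*(-1) + 2209/5476*(-1) + 2401/5476*(+1) + 1024/1369*(-1) + 1024/1369*(+1) + 16/1369*(+1) = 0 (each basis 2-blade squares to minus the product of its generators' squares); cross terms between blades sharing an index anticommute and cancel; the commuting (index-disjoint) pairs give grade-4 terms 2*c*c'*(blade product), which cancel blade by blade — γ1235: -64/1369 - 1504/1369 + 1568/1369 = 0 — confirming B is simple. So B^2 = 0.
Answer: null-rotation, certificate B^2 = 0. Note: conjugating B changes its blade decomposition but never the scalar B^2 = 0, whose sign settles the classification.


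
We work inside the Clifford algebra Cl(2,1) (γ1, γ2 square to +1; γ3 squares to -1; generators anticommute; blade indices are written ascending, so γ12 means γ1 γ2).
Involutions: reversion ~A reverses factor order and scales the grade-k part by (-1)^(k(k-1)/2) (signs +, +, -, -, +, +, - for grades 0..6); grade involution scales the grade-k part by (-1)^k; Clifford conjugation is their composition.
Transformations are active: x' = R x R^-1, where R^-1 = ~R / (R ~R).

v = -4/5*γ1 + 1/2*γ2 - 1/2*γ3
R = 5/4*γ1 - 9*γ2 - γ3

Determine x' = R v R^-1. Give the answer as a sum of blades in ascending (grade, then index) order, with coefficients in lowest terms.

~R = 5/4*γ1 - 9*γ2 - γ3, and R ~R = 1305/16, so R^-1 = ~R / (1305/16).
R v = -6 - 263/40*γ12 - 57/40*γ13 + 5*γ23
Answer: 268/435*γ1 + 239/290*γ2 + 563/870*γ3


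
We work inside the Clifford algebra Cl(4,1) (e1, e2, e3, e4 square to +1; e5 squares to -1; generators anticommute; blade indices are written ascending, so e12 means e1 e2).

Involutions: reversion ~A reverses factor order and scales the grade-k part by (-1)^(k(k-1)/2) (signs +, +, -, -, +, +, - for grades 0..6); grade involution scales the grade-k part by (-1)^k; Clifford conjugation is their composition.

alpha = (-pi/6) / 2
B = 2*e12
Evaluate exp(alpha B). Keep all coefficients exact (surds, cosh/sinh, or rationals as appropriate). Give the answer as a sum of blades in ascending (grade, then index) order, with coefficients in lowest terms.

B^2 = (2)^2*(e12)^2 = 4*(-1) = -4 (a basis 2-blade squares to minus the product of its generators' squares).
B^2 = -4 — circular case — the even/odd split gives cos and sin: l = 2, alpha*l = -pi/6, so exp(alpha B) = cos(-pi/6) + (sin(-pi/6)/2)*B = sqrt(3)/2 + (-1/4)*B.
Answer: sqrt(3)/2 - 1/2*e12


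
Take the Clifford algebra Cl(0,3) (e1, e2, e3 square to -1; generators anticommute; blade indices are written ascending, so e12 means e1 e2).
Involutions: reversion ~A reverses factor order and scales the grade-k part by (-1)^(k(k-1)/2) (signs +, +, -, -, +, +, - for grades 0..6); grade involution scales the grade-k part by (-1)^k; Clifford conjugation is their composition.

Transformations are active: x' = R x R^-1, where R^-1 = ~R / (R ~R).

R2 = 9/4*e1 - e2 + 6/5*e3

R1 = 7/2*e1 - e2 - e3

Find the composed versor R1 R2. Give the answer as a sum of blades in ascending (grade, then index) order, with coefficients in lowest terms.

Distribute over the terms of R1 (each basis-blade product reordered to ascending indices, repeated generators contracted through their squares):
(7/2*e1) R2 = -63/8 - 7/2*e12 + 21/5*e13
(-e2) R2 = -1 + 9/4*e12 - 6/5*e23
(-e3) R2 = 6/5 + 9/4*e13 - e23
Summing the partial products and collecting blades:
Answer: -307/40 - 5/4*e12 + 129/20*e13 - 11/5*e23


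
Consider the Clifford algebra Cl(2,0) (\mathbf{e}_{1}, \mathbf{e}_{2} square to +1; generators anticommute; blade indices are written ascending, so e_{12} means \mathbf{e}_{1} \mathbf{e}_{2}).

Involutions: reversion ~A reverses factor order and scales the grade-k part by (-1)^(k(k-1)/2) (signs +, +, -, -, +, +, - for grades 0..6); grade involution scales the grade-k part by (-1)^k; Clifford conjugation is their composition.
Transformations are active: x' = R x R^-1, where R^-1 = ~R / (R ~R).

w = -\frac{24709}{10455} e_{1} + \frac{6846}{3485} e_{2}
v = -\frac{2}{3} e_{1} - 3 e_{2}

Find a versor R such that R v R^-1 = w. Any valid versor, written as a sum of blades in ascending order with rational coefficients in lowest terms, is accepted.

Sketch: the shared square \frac{85}{9} makes R = v + w = -\frac{31679}{10455} e_{1} - \frac{3609}{3485} e_{2} the natural versor; its sandwich fixes that direction, negates (v - w)/2, and sends v to w.
Answer: -\frac{31679}{10455} e_{1} - \frac{3609}{3485} e_{2}


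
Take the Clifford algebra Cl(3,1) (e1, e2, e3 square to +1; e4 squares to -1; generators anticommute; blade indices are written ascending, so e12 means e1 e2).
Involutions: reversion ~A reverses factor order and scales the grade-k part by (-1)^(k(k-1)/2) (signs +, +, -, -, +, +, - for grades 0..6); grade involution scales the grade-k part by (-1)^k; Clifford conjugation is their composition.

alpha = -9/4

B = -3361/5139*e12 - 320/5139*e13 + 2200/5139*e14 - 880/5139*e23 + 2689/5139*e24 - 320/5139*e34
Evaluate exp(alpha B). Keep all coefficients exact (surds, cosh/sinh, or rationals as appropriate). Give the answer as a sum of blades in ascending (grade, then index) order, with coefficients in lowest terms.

B^2 term by term: the squares give (-3361/5139)^2*(e12)^2 + (-320/5139)^2*(e13)^2 + (2200/5139)^2*(e14)^2 + (-880/5139)^2*(e23)^2 + (2689/5139)^2*(e24)^2 + (-320/5139)^2*(e34)^2 = 11296321/26409321*(-1) + 102400/26409321*(-1) + 4840000/26409321*(+1) + 774400/26409321*(-1) + 7230721/26409321*(+1) + 102400/26409321*(+1) = 0 (each basis 2-blade squares to minus the product of its generators' squares); cross terms between blades sharing an index anticommute and cancel; the commuting (index-disjoint) pairs give grade-4 terms 2*c*c'*(blade product), which cancel blade by blade — e1234: 2151040/26409321 + 1720960/26409321 - 3872000/26409321 = 0 — confirming B is simple. So B^2 = 0.
B^2 = 0, so the series closes: exp(alpha B) = 1 + alpha B (parabolic case).
Answer: 1 + 3361/2284*e12 + 80/571*e13 - 550/571*e14 + 220/571*e23 - 2689/2284*e24 + 80/571*e34


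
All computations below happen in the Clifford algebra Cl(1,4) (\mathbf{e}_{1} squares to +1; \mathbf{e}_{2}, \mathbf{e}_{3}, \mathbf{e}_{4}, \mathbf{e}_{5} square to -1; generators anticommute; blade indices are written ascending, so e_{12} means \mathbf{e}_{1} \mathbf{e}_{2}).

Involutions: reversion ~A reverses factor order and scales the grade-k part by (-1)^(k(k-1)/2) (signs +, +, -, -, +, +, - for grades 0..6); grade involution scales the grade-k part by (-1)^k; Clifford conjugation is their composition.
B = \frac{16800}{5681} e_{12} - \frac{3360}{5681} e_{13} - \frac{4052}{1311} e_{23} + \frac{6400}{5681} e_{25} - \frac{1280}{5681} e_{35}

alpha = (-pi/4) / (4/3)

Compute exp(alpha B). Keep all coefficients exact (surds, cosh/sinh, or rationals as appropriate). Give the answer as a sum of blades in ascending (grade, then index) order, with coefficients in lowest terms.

B^2 term by term: the squares give (\frac{16800}{5681})^2*(e_{12})^2 + (-\frac{3360}{5681})^2*(e_{13})^2 + (-\frac{4052}{1311})^2*(e_{23})^2 + (\frac{6400}{5681})^2*(e_{25})^2 + (-\frac{1280}{5681})^2*(e_{35})^2 = \frac{282240000}{32273761}*(+1) + \frac{11289600}{32273761}*(+1) + \frac{16418704}{1718721}*(-1) + \frac{40960000}{32273761}*(-1) + \frac{1638400}{32273761}*(-1) = -\frac{16}{9} (each basis 2-blade squares to minus the product of its generators' squares); cross terms between blades sharing an index anticommute and cancel; the commuting (index-disjoint) pairs give grade-4 terms 2*c*c'*(blade product), which cancel blade by blade — e_{1235}: -\frac{43008000}{32273761} + \frac{43008000}{32273761} = 0 — confirming B is simple. So B^2 = -\frac{16}{9}.
B^2 = -\frac{16}{9} — the negative square puts this in the circular regime; l = \frac{4}{3}, alpha*l = - \frac{\pi}{4}, so exp(alpha B) = cos(- \frac{\pi}{4}) + (sin(- \frac{\pi}{4})/(\frac{4}{3}))*B = \frac{\sqrt{2}}{2} + (- \frac{3 \sqrt{2}}{8})*B.
Answer: \frac{\sqrt{2}}{2} - \frac{6300 \sqrt{2}}{5681} e_{12} + \frac{1260 \sqrt{2}}{5681} e_{13} + \frac{1013 \sqrt{2}}{874} e_{23} - \frac{2400 \sqrt{2}}{5681} e_{25} + \frac{480 \sqrt{2}}{5681} e_{35}


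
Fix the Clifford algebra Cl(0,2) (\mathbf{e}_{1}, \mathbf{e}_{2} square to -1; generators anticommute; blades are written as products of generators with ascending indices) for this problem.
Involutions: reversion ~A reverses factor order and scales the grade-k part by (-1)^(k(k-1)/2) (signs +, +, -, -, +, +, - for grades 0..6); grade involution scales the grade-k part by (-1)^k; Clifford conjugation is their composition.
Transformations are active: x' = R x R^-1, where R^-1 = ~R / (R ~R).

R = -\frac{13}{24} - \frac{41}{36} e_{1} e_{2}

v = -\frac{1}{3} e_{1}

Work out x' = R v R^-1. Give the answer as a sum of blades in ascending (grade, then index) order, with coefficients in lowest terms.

~R = -\frac{13}{24} + \frac{41}{36} e_{1} e_{2}, and R ~R = \frac{8245}{5184}, so R^-1 = ~R / (\frac{8245}{5184}).
R v = \frac{13}{72} e_{1} + \frac{41}{108} e_{2}
Answer: \frac{5203}{24735} e_{1} - \frac{2132}{8245} e_{2}


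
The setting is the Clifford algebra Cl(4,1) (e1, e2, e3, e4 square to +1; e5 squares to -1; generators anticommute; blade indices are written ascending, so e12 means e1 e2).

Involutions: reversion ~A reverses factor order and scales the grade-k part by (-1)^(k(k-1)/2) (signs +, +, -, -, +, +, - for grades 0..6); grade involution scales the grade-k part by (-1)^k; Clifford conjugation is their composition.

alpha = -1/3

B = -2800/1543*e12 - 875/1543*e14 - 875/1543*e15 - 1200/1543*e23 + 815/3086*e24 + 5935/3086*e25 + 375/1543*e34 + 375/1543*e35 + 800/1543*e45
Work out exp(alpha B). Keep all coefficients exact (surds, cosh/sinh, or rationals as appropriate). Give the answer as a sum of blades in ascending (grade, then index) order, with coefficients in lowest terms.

B^2 term by term: the squares give (-2800/1543)^2*(e12)^2 + (-875/1543)^2*(e14)^2 + (-875/1543)^2*(e15)^2 + (-1200/1543)^2*(e23)^2 + (815/3086)^2*(e24)^2 + (5935/3086)^2*(e25)^2 + (375/1543)^2*(e34)^2 + (375/1543)^2*(e35)^2 + (800/1543)^2*(e45)^2 = 7840000/2380849*(-1) + 765625/2380849*(-1) + 765625/2380849*(+1) + 1440000/2380849*(-1) + 664225/9523396*(-1) + 35224225/9523396*(+1) + 140625/2380849*(-1) + 140625/2380849*(+1) + 640000/2380849*(+1) = 0 (each basis 2-blade squares to minus the product of its generators' squares); cross terms between blades sharing an index anticommute and cancel; the commuting (index-disjoint) pairs give grade-4 terms 2*c*c'*(blade product), which cancel blade by blade — e1234: -2100000/2380849 + 2100000/2380849 = 0; e1235: -2100000/2380849 + 2100000/2380849 = 0; e1245: -4480000/2380849 + 5193125/2380849 - 713125/2380849 = 0; e1345: 656250/2380849 - 656250/2380849 = 0; e2345: -1920000/2380849 - 305625/2380849 + 2225625/2380849 = 0 — confirming B is simple. So B^2 = 0.
B^2 = 0, and the exponential is exactly linear here: exp(alpha B) = 1 + alpha B (parabolic case).
Answer: 1 + 2800/4629*e12 + 875/4629*e14 + 875/4629*e15 + 400/1543*e23 - 815/9258*e24 - 5935/9258*e25 - 125/1543*e34 - 125/1543*e35 - 800/4629*e45


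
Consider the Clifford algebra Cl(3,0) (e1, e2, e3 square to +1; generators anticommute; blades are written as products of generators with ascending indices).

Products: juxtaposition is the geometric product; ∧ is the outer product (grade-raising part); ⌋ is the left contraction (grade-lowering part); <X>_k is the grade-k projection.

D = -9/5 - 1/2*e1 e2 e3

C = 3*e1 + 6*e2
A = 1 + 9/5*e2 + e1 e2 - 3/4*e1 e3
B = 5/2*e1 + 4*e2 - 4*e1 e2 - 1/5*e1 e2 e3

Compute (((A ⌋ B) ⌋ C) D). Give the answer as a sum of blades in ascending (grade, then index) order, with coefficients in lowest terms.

step 1: 56/5 + 97/10*e1 + 83/20*e2 + 1/5*e3 - 4*e1 e2 + 9/25*e1 e3 - 1/5*e1 e2 e3
step 2: 54 + 168/5*e1 + 336/5*e2
step 3: -486/5 - 1512/25*e1 - 3024/25*e2 + 168/5*e1 e3 - 84/5*e2 e3 - 27*e1 e2 e3
Answer: -486/5 - 1512/25*e1 - 3024/25*e2 + 168/5*e1 e3 - 84/5*e2 e3 - 27*e1 e2 e3


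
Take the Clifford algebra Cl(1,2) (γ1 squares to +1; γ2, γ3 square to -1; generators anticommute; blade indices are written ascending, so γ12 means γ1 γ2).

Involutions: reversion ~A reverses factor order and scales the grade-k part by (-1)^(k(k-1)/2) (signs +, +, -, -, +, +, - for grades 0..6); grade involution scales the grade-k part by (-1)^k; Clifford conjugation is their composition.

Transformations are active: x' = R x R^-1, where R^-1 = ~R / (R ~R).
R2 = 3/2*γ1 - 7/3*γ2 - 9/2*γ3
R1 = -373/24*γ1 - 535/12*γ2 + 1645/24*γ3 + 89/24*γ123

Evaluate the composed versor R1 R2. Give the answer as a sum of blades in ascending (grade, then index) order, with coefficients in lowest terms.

Distribute over the terms of R2 (each basis-blade product reordered to ascending indices, repeated generators contracted through their squares):
R1 (3/2*γ1) = -373/16 + 535/8*γ12 - 1645/16*γ13 + 89/16*γ23
R1 (-7/3*γ2) = -3745/36 + 2611/72*γ12 - 623/72*γ13 + 11515/72*γ23
R1 (-9/2*γ3) = 4935/16 + 267/16*γ12 + 1119/16*γ13 + 1605/8*γ23
Summing the partial products and collecting blades:
Answer: 13039/72 + 17255/144*γ12 - 1495/36*γ13 + 52721/144*γ23
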